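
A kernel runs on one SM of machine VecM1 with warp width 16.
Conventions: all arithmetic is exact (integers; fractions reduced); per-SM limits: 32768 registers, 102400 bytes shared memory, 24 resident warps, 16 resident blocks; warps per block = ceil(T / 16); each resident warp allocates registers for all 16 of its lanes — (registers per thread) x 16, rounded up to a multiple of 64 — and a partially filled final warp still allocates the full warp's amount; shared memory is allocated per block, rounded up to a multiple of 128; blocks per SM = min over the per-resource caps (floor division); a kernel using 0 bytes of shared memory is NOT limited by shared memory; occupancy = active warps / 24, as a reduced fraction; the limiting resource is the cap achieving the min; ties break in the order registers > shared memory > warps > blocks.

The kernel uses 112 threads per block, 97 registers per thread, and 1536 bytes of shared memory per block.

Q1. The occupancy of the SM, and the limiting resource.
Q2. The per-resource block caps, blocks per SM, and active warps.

Answer: occupancy 7/12, limited by registers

registers: 2 blocks
shared memory: 66 blocks
warps: 3 blocks
blocks: 16 blocks

Answer: 2 blocks, 14 active warps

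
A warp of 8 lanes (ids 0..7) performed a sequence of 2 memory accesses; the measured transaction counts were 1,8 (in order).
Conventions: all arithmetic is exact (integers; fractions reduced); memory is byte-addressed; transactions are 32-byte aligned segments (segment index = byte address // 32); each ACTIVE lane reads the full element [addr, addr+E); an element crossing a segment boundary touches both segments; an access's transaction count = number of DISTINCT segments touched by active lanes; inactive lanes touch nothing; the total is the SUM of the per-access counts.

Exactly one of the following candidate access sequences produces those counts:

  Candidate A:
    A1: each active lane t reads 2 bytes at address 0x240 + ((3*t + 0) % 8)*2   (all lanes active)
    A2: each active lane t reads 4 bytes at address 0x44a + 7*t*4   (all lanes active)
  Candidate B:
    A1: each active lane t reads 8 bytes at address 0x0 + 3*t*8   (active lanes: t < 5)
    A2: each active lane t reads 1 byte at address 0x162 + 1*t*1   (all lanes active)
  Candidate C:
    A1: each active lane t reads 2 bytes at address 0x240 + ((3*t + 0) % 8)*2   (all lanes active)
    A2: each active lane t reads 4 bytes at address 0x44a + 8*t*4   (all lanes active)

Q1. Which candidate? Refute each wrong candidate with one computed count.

A: A2 gives 7 transactions, not 8
B: A1 gives 4 transactions, not 1
C: all counts match (1,8)

Answer: C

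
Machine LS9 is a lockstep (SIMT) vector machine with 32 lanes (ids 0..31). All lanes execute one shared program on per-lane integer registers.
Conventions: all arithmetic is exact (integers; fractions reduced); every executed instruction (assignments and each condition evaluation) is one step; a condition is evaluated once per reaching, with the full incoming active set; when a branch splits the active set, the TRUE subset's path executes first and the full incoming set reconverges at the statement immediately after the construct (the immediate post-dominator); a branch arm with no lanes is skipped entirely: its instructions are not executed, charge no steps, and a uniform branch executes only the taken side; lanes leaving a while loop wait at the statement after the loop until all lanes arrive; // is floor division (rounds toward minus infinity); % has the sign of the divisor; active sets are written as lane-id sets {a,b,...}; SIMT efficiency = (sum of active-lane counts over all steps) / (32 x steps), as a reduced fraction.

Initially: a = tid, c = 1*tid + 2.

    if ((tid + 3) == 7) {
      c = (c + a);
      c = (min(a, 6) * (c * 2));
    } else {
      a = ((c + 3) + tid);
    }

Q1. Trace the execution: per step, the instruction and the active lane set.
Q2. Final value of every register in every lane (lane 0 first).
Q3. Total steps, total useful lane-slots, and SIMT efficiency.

step 0: eval ((tid + 3) == 7)        {0,1,2,3,4,5,6,7,8,9,10,11,12,13,14,15,16,17,18,19,20,21,22,23,24,25,26,27,28,29,30,31}
step 1: c <- (c + a)                 {4}
step 2: c <- (min(a, 6) * (c * 2))   {4}
step 3: a <- ((c + 3) + tid)         {0,1,2,3,5,6,7,8,9,10,11,12,13,14,15,16,17,18,19,20,21,22,23,24,25,26,27,28,29,30,31}

Answer: 4 steps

a: 5,7,9,11,4,15,17,19,21,23,25,27,29,31,33,35,37,39,41,43,45,47,49,51,53,55,57,59,61,63,65,67
c: 2,3,4,5,80,7,8,9,10,11,12,13,14,15,16,17,18,19,20,21,22,23,24,25,26,27,28,29,30,31,32,33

steps = 4; useful = 65; efficiency = 65/128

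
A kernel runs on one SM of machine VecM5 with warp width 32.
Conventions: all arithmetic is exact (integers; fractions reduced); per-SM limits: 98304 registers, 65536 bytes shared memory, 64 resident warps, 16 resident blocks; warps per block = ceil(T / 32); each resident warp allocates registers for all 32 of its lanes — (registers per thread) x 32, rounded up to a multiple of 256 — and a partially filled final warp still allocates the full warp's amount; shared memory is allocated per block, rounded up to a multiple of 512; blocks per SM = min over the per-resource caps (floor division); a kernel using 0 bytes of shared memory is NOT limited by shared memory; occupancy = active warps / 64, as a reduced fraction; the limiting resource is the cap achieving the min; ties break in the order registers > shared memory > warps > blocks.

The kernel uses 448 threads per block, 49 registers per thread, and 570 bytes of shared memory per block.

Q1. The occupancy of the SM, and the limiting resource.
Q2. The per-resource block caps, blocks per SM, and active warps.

Answer: occupancy 21/32, limited by registers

registers: 3 blocks
shared memory: 64 blocks
warps: 4 blocks
blocks: 16 blocks

Answer: 3 blocks, 42 active warps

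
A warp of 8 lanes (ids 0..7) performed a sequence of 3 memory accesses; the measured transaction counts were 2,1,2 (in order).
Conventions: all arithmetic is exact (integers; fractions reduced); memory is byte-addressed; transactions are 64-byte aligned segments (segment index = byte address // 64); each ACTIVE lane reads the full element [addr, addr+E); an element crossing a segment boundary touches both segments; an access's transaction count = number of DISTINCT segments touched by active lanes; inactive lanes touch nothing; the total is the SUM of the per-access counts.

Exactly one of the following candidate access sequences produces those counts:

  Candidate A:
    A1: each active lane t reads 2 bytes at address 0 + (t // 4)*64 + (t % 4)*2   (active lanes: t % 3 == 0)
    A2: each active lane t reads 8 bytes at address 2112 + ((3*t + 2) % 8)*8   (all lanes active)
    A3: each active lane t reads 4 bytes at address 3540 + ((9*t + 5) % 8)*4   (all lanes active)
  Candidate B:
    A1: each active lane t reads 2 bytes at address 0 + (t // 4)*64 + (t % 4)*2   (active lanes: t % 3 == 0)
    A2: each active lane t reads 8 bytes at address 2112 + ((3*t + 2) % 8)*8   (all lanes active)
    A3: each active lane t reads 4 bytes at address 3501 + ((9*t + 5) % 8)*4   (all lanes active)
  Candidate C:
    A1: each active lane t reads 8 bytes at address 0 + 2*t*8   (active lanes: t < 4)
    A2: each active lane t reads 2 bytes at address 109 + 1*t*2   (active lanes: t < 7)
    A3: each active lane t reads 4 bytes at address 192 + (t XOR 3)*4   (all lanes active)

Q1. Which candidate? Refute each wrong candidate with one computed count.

A: A3 gives 1 transaction, not 2
C: A1 gives 1 transaction, not 2
B: all counts match (2,1,2)

Answer: B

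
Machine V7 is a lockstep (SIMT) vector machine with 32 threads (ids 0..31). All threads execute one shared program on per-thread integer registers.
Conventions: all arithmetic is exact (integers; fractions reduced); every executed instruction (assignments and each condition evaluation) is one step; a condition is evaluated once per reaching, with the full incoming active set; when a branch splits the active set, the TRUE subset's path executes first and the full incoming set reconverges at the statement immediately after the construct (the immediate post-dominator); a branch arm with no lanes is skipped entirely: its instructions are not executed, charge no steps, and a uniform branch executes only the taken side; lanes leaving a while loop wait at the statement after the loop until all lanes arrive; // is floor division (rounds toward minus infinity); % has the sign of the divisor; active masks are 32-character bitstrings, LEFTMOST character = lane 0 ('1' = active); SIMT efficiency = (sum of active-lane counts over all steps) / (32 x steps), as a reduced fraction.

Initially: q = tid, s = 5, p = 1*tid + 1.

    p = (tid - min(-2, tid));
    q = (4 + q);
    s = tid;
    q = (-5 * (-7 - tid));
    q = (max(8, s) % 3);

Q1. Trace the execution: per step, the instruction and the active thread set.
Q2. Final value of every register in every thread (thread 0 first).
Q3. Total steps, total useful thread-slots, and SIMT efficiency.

step 0: p <- (tid - min(-2, tid))    11111111111111111111111111111111
step 1: q <- (4 + q)                 11111111111111111111111111111111
step 2: s <- tid                     11111111111111111111111111111111
step 3: q <- (-5 * (-7 - tid))       11111111111111111111111111111111
step 4: q <- (max(8, s) % 3)         11111111111111111111111111111111

Answer: 5 steps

q: 2,2,2,2,2,2,2,2,2,0,1,2,0,1,2,0,1,2,0,1,2,0,1,2,0,1,2,0,1,2,0,1
s: 0,1,2,3,4,5,6,7,8,9,10,11,12,13,14,15,16,17,18,19,20,21,22,23,24,25,26,27,28,29,30,31
p: 2,3,4,5,6,7,8,9,10,11,12,13,14,15,16,17,18,19,20,21,22,23,24,25,26,27,28,29,30,31,32,33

steps = 5; useful = 160; efficiency = 160/160 = 1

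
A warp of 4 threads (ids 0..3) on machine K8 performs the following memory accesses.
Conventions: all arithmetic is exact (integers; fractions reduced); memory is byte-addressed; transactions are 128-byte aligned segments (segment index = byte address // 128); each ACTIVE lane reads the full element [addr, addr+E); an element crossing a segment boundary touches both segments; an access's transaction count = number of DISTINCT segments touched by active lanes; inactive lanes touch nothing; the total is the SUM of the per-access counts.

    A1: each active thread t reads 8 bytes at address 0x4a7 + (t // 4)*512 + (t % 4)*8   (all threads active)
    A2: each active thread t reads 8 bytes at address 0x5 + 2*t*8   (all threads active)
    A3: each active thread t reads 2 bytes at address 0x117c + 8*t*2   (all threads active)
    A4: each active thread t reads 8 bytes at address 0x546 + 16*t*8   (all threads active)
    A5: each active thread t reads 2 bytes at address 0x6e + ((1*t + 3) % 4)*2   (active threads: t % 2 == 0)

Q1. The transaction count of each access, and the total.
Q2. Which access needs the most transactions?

A1: 1 transaction
A2: 1 transaction
A3: 2 transactions
A4: 4 transactions
A5: 1 transaction

Answer: 1,1,2,4,1; total 9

Answer: A4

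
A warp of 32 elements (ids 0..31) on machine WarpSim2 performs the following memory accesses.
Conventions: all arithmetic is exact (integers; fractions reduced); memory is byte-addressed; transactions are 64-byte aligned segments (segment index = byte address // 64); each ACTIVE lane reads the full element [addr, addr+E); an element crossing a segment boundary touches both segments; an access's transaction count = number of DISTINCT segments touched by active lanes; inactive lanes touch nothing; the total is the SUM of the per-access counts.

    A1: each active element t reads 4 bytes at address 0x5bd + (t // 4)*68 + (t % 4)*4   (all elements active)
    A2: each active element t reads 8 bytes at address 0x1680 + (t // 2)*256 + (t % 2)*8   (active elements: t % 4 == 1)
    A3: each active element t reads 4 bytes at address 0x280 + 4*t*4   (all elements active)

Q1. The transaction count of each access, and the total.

A1: 9 transactions
A2: 8 transactions
A3: 8 transactions

Answer: 9,8,8; total 25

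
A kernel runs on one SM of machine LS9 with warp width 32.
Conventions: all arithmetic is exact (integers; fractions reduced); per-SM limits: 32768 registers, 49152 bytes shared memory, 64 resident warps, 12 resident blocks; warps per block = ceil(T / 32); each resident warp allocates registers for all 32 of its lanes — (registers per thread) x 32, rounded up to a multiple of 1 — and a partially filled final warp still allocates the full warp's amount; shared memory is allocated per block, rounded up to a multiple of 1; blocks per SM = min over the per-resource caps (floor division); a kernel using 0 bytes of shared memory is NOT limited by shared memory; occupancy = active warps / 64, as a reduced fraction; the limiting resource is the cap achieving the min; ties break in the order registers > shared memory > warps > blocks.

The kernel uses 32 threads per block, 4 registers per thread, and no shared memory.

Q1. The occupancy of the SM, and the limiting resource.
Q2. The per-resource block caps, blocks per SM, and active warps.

Answer: occupancy 3/16, limited by blocks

registers: 256 blocks
shared memory: no limit (kernel uses none)
warps: 64 blocks
blocks: 12 blocks

Answer: 12 blocks, 12 active warps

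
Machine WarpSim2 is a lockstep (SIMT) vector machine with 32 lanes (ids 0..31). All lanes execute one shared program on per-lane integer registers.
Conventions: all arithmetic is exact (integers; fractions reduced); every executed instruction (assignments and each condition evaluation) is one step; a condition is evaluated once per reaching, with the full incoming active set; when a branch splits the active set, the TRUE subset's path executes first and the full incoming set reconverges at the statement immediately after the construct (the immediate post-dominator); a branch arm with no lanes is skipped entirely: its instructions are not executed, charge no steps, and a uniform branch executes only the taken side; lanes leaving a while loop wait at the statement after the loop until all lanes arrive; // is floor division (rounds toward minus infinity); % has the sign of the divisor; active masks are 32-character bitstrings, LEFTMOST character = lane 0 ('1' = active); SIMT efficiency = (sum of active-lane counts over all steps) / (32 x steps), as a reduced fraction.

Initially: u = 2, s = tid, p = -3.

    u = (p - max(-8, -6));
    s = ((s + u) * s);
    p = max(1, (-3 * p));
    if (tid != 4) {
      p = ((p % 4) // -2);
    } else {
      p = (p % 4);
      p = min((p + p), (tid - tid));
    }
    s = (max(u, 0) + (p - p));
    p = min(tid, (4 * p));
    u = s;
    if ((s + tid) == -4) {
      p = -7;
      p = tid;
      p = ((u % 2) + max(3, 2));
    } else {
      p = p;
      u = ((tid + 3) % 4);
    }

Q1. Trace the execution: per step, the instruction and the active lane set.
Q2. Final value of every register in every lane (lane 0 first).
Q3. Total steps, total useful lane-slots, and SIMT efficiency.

step 0: u <- (p - max(-8, -6))       11111111111111111111111111111111
step 1: s <- ((s + u) * s)           11111111111111111111111111111111
step 2: p <- max(1, (-3 * p))        11111111111111111111111111111111
step 3: eval (tid != 4)              11111111111111111111111111111111
step 4: p <- ((p % 4) // -2)         11110111111111111111111111111111
step 5: p <- (p % 4)                 00001000000000000000000000000000
step 6: p <- min((p + p), (tid - tid)) 00001000000000000000000000000000
step 7: s <- (max(u, 0) + (p - p))   11111111111111111111111111111111
step 8: p <- min(tid, (4 * p))       11111111111111111111111111111111
step 9: u <- s                       11111111111111111111111111111111
step 10: eval ((s + tid) == -4)       11111111111111111111111111111111
step 11: p <- p                       11111111111111111111111111111111
step 12: u <- ((tid + 3) % 4)         11111111111111111111111111111111

Answer: 13 steps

u: 3,0,1,2,3,0,1,2,3,0,1,2,3,0,1,2,3,0,1,2,3,0,1,2,3,0,1,2,3,0,1,2
s: 3,3,3,3,3,3,3,3,3,3,3,3,3,3,3,3,3,3,3,3,3,3,3,3,3,3,3,3,3,3,3,3
p: -4,-4,-4,-4,0,-4,-4,-4,-4,-4,-4,-4,-4,-4,-4,-4,-4,-4,-4,-4,-4,-4,-4,-4,-4,-4,-4,-4,-4,-4,-4,-4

steps = 13; useful = 353; efficiency = 353/416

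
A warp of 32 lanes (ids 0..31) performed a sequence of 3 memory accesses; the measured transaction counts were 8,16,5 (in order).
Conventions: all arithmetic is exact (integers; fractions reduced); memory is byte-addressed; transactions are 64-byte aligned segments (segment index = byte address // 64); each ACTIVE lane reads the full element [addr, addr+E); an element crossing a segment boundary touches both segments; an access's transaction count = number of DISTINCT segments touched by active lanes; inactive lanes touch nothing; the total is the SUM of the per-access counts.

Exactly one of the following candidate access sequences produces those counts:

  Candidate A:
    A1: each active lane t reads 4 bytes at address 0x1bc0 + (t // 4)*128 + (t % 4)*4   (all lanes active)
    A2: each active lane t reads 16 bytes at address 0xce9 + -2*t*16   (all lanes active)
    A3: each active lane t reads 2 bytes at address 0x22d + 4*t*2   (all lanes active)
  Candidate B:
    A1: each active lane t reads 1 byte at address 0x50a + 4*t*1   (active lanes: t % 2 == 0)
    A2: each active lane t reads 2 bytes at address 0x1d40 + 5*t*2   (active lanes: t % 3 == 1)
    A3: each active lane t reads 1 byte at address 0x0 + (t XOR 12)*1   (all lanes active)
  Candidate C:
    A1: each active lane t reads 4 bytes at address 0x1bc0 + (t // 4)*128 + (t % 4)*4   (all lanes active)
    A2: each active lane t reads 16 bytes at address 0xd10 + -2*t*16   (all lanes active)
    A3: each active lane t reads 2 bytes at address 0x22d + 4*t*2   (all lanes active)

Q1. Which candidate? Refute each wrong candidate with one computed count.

B: A1 gives 3 transactions, not 8
C: A2 gives 17 transactions, not 16
A: all counts match (8,16,5)

Answer: A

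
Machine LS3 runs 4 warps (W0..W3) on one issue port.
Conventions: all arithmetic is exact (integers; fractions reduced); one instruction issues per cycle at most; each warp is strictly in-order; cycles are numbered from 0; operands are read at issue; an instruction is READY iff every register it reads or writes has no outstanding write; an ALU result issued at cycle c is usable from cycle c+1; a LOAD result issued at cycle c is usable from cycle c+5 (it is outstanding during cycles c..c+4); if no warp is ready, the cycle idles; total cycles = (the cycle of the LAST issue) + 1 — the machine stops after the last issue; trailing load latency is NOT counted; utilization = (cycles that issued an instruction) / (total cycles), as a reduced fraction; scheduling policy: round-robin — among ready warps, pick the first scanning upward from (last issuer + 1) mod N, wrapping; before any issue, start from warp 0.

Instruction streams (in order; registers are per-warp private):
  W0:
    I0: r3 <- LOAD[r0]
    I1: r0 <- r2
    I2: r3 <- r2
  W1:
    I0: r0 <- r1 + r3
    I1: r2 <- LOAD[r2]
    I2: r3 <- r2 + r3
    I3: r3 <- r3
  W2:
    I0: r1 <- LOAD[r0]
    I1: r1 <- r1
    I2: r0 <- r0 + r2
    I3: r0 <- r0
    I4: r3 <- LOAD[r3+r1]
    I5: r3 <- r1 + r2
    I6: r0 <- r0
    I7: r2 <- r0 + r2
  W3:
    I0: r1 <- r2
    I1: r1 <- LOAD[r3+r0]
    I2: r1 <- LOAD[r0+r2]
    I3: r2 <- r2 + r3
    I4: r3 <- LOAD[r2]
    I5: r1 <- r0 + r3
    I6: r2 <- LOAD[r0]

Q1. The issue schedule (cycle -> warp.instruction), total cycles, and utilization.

cycle 0: W0.I0
cycle 1: W1.I0
cycle 2: W2.I0
cycle 3: W3.I0
cycle 4: W0.I1
cycle 5: W1.I1
cycle 6: W3.I1
cycle 7: W0.I2
cycle 8: W2.I1
cycle 9: W2.I2
cycle 10: W1.I2
cycle 11: W2.I3
cycle 12: W3.I2
cycle 13: W1.I3
cycle 14: W2.I4
cycle 15: W3.I3
cycle 16: W3.I4
cycle 17: idle
cycle 18: idle
cycle 19: W2.I5
cycle 20: W2.I6
cycle 21: W3.I5
cycle 22: W2.I7
cycle 23: W3.I6

Answer: 24 cycles, utilization 11/12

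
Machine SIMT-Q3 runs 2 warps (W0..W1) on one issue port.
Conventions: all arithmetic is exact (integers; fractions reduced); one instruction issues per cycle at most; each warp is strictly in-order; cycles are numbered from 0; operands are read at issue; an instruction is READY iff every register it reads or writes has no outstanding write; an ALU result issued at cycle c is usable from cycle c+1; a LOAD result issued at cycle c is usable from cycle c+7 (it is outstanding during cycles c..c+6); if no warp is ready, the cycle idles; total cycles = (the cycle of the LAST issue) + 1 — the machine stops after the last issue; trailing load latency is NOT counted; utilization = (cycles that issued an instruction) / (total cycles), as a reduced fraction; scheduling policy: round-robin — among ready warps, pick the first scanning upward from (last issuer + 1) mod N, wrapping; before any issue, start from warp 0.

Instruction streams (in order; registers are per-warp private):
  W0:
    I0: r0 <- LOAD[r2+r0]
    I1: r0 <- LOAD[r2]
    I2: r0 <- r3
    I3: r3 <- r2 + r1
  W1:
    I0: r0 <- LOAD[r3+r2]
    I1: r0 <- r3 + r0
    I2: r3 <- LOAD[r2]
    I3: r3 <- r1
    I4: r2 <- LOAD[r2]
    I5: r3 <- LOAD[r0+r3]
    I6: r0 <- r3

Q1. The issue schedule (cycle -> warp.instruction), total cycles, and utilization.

cycle 0: W0.I0
cycle 1: W1.I0
cycle 2: idle
cycle 3: idle
cycle 4: idle
cycle 5: idle
cycle 6: idle
cycle 7: W0.I1
cycle 8: W1.I1
cycle 9: W1.I2
cycle 10: idle
cycle 11: idle
cycle 12: idle
cycle 13: idle
cycle 14: W0.I2
cycle 15: W0.I3
cycle 16: W1.I3
cycle 17: W1.I4
cycle 18: W1.I5
cycle 19: idle
cycle 20: idle
cycle 21: idle
cycle 22: idle
cycle 23: idle
cycle 24: idle
cycle 25: W1.I6

Answer: 26 cycles, utilization 11/26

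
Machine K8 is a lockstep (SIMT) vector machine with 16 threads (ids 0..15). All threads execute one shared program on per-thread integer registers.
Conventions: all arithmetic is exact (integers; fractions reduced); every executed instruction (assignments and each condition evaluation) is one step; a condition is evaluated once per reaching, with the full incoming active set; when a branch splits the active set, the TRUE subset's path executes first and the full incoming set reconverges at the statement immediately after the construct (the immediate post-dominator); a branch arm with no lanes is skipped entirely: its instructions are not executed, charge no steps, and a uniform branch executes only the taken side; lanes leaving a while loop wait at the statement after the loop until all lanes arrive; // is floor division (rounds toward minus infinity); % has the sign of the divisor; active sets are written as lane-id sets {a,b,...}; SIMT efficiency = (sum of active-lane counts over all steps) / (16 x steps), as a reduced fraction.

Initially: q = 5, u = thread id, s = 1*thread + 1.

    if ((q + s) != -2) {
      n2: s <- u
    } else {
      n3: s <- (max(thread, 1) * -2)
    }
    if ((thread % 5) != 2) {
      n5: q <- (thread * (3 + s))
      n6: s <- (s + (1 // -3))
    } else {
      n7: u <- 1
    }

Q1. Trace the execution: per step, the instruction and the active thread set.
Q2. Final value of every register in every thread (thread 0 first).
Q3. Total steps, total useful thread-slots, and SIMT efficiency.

step 0: eval ((q + s) != -2)         {0,1,2,3,4,5,6,7,8,9,10,11,12,13,14,15}
step 1: s <- u                       {0,1,2,3,4,5,6,7,8,9,10,11,12,13,14,15}
step 2: eval ((thread % 5) != 2)     {0,1,2,3,4,5,6,7,8,9,10,11,12,13,14,15}
step 3: q <- (thread * (3 + s))      {0,1,3,4,5,6,8,9,10,11,13,14,15}
step 4: s <- (s + (1 // -3))         {0,1,3,4,5,6,8,9,10,11,13,14,15}
step 5: u <- 1                       {2,7,12}

Answer: 6 steps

q: 0,4,5,18,28,40,54,5,88,108,130,154,5,208,238,270
u: 0,1,1,3,4,5,6,1,8,9,10,11,1,13,14,15
s: -1,0,2,2,3,4,5,7,7,8,9,10,12,12,13,14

steps = 6; useful = 77; efficiency = 77/96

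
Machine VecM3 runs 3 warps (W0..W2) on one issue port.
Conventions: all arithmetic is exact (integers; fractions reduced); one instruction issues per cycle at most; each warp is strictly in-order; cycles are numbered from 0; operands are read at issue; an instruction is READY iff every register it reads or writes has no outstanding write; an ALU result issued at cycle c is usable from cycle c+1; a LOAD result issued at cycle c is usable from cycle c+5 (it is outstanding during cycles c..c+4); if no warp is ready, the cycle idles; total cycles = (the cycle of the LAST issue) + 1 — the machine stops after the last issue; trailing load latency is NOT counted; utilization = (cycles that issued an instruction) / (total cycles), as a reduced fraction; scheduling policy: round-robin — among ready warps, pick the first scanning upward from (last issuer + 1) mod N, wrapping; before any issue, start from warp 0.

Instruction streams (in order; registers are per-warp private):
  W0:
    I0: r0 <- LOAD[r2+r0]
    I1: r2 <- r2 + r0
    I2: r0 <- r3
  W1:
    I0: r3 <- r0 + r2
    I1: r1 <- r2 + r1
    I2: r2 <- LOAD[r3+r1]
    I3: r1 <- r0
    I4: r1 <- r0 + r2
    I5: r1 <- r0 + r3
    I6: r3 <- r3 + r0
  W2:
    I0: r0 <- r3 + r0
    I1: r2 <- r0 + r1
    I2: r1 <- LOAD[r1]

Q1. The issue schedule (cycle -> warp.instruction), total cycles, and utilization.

cycle 0: W0.I0
cycle 1: W1.I0
cycle 2: W2.I0
cycle 3: W1.I1
cycle 4: W2.I1
cycle 5: W0.I1
cycle 6: W1.I2
cycle 7: W2.I2
cycle 8: W0.I2
cycle 9: W1.I3
cycle 10: idle
cycle 11: W1.I4
cycle 12: W1.I5
cycle 13: W1.I6

Answer: 14 cycles, utilization 13/14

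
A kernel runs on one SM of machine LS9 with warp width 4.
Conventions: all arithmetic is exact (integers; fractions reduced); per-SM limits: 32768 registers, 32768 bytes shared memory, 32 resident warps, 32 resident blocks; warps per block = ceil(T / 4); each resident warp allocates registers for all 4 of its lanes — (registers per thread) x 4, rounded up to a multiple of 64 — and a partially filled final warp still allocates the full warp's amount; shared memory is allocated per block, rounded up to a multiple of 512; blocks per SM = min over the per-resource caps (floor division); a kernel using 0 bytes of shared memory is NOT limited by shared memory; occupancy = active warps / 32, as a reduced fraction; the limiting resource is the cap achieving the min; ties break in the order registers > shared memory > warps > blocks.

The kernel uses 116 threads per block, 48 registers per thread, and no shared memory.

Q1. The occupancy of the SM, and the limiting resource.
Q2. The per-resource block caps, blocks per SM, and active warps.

Answer: occupancy 29/32, limited by warps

registers: 5 blocks
shared memory: no limit (kernel uses none)
warps: 1 block
blocks: 32 blocks

Answer: 1 block, 29 active warps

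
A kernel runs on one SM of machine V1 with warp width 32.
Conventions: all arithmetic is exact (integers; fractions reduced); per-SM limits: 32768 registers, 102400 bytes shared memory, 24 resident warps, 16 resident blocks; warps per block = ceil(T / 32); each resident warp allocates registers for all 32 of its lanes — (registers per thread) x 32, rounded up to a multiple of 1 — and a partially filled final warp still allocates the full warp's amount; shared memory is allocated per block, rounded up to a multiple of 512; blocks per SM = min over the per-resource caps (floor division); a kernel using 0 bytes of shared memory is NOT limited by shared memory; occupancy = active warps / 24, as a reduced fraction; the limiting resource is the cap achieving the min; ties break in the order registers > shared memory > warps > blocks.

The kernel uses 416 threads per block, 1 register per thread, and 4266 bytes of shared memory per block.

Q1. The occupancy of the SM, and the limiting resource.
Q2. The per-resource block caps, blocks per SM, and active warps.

Answer: occupancy 13/24, limited by warps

registers: 78 blocks
shared memory: 22 blocks
warps: 1 block
blocks: 16 blocks

Answer: 1 block, 13 active warps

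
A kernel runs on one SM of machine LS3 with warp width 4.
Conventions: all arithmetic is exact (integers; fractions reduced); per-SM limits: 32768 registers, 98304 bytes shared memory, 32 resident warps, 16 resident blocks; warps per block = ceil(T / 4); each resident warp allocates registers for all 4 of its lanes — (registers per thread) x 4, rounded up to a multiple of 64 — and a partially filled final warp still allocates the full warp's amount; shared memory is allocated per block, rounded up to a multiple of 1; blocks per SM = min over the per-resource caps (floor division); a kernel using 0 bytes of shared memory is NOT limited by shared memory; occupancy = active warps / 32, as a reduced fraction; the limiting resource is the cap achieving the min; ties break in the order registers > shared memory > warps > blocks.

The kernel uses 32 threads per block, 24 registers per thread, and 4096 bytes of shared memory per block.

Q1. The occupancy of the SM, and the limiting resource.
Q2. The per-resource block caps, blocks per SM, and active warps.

Answer: occupancy 1, limited by warps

registers: 32 blocks
shared memory: 24 blocks
warps: 4 blocks
blocks: 16 blocks

Answer: 4 blocks, 32 active warps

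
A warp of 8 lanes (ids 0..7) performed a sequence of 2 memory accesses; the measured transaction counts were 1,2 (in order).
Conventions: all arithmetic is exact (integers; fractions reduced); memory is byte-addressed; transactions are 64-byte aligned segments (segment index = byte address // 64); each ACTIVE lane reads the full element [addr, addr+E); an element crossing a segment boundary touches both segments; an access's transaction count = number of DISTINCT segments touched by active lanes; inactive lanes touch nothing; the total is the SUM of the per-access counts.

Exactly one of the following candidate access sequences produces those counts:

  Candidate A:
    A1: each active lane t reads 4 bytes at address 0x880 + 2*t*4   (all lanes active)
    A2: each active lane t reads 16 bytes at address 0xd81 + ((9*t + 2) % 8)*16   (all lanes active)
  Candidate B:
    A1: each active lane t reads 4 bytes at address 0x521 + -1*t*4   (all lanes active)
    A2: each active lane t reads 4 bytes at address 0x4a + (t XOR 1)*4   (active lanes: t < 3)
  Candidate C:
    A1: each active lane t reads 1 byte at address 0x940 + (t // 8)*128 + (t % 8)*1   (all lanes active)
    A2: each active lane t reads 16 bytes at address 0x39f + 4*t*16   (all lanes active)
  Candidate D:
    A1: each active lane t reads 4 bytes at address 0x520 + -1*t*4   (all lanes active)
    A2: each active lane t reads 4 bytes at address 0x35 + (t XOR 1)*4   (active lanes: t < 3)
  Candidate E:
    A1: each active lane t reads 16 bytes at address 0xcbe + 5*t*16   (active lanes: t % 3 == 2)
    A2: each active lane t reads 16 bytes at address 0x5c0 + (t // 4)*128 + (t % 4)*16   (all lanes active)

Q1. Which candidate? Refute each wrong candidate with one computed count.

A: A2 gives 3 transactions, not 2
B: A2 gives 1 transaction, not 2
C: A2 gives 8 transactions, not 2
E: A1 gives 2 transactions, not 1
D: all counts match (1,2)

Answer: D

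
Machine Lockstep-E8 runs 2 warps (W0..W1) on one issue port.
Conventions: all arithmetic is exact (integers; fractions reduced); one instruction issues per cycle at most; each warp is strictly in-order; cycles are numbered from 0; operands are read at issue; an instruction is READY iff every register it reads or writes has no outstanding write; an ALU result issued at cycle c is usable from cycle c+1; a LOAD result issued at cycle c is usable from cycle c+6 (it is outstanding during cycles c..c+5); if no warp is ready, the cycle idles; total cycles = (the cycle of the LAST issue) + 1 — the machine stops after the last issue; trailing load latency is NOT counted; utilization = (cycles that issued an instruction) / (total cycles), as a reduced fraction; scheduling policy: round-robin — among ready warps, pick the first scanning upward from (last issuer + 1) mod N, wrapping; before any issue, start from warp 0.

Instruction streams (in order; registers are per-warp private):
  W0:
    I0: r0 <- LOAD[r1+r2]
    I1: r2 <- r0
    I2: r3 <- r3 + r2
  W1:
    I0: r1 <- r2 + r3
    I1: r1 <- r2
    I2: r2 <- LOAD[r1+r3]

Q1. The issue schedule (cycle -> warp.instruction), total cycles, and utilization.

cycle 0: W0.I0
cycle 1: W1.I0
cycle 2: W1.I1
cycle 3: W1.I2
cycle 4: idle
cycle 5: idle
cycle 6: W0.I1
cycle 7: W0.I2

Answer: 8 cycles, utilization 3/4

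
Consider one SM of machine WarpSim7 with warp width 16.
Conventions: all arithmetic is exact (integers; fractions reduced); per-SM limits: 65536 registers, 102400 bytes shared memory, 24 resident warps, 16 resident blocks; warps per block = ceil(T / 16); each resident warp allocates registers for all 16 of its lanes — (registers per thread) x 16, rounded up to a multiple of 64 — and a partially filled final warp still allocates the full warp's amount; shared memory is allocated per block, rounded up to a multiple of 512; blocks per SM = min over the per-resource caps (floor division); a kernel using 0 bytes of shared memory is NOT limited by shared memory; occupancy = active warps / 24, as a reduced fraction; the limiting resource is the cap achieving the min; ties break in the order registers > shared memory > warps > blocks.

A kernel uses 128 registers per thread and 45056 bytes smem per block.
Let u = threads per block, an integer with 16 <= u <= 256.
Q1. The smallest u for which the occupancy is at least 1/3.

Answer: u = 49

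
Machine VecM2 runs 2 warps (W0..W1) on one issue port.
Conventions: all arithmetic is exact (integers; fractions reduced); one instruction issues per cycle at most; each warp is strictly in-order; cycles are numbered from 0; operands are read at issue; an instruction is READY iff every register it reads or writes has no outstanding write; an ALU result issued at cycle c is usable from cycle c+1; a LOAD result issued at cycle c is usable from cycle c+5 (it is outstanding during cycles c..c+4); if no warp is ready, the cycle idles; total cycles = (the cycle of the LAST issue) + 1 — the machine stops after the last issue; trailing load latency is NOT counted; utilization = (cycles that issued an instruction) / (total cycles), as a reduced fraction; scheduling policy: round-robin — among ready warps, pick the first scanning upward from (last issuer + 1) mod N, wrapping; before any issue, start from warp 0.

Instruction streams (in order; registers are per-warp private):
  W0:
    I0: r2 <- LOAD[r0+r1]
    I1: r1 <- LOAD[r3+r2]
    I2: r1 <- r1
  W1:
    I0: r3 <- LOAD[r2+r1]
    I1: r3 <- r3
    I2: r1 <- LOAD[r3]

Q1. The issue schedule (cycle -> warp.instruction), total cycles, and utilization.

cycle 0: W0.I0
cycle 1: W1.I0
cycle 2: idle
cycle 3: idle
cycle 4: idle
cycle 5: W0.I1
cycle 6: W1.I1
cycle 7: W1.I2
cycle 8: idle
cycle 9: idle
cycle 10: W0.I2

Answer: 11 cycles, utilization 6/11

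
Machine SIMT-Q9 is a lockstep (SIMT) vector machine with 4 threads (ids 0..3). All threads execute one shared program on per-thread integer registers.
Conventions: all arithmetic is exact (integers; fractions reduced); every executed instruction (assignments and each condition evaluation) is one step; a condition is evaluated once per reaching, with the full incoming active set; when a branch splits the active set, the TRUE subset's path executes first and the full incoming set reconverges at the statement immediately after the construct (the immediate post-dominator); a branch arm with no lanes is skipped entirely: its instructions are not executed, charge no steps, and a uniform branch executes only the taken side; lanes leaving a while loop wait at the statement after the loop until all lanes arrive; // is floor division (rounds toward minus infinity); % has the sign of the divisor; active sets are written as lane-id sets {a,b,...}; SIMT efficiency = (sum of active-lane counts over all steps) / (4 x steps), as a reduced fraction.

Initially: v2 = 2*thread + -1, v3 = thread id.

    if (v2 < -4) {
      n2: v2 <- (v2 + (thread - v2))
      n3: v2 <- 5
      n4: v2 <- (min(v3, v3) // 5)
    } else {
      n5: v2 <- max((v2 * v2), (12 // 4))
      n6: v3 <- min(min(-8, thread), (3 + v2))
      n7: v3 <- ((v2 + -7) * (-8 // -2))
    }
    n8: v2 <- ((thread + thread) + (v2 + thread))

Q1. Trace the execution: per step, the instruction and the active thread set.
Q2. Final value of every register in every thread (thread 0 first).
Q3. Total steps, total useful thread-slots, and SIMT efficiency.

step 0: eval (v2 < -4)               {0,1,2,3}
step 1: v2 <- max((v2 * v2), (12 // 4)) {0,1,2,3}
step 2: v3 <- min(min(-8, thread), (3 + v2)) {0,1,2,3}
step 3: v3 <- ((v2 + -7) * (-8 // -2)) {0,1,2,3}
step 4: v2 <- ((thread + thread) + (v2 + thread)) {0,1,2,3}

Answer: 5 steps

v2: 3,6,15,34
v3: -16,-16,8,72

steps = 5; useful = 20; efficiency = 20/20 = 1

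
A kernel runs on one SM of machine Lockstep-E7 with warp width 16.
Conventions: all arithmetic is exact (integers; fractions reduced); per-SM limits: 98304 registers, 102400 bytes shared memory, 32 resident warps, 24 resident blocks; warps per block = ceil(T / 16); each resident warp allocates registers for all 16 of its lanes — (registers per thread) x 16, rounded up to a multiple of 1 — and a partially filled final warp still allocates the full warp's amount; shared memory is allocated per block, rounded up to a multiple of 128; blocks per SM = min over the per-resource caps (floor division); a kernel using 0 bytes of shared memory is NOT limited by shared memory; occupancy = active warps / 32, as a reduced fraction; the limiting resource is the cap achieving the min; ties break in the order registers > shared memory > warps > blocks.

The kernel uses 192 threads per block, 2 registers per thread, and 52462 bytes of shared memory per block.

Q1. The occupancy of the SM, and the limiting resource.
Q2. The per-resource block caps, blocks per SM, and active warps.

Answer: occupancy 3/8, limited by shared memory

registers: 256 blocks
shared memory: 1 block
warps: 2 blocks
blocks: 24 blocks

Answer: 1 block, 12 active warps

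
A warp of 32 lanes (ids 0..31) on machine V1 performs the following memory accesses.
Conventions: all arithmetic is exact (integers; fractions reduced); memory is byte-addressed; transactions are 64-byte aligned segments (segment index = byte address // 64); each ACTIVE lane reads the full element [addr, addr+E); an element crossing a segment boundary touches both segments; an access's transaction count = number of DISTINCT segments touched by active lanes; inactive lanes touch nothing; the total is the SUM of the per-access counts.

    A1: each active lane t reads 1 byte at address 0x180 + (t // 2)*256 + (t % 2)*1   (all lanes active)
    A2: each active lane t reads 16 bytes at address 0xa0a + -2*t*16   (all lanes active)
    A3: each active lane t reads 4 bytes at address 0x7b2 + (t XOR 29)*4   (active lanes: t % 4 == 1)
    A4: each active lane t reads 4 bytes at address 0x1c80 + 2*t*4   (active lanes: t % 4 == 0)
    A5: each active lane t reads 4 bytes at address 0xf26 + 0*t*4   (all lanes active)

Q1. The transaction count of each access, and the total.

A1: 16 transactions
A2: 17 transactions
A3: 3 transactions
A4: 4 transactions
A5: 1 transaction

Answer: 16,17,3,4,1; total 41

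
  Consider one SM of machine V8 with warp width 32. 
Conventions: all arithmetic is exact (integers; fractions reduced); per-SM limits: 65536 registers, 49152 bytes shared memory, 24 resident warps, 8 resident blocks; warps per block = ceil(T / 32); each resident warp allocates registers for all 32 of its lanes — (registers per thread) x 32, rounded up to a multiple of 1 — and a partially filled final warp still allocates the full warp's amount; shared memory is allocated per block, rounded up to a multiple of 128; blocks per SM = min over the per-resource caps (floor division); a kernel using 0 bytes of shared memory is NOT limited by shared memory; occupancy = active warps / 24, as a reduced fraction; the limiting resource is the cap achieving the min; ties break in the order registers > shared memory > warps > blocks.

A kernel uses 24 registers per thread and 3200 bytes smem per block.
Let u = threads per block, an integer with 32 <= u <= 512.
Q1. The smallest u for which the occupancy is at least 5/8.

Answer: u = 33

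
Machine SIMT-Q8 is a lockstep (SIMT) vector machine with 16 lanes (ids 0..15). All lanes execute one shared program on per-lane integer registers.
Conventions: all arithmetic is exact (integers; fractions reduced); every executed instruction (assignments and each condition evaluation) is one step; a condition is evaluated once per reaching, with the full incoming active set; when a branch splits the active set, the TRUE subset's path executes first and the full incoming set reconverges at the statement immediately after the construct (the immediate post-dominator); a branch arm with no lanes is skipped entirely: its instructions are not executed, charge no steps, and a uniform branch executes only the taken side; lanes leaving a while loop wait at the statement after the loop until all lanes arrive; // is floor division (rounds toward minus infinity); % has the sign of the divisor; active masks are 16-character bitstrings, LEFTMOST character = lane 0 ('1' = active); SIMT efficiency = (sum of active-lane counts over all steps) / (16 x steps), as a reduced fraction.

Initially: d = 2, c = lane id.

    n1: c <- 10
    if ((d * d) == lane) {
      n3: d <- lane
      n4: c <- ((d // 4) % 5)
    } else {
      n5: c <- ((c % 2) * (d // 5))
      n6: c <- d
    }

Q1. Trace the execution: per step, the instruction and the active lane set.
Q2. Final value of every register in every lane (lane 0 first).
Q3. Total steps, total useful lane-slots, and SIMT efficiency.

step 0: c <- 10                      1111111111111111
step 1: eval ((d * d) == lane)       1111111111111111
step 2: d <- lane                    0000100000000000
step 3: c <- ((d // 4) % 5)          0000100000000000
step 4: c <- ((c % 2) * (d // 5))    1111011111111111
step 5: c <- d                       1111011111111111

Answer: 6 steps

d: 2,2,2,2,4,2,2,2,2,2,2,2,2,2,2,2
c: 2,2,2,2,1,2,2,2,2,2,2,2,2,2,2,2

steps = 6; useful = 64; efficiency = 64/96 = 2/3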